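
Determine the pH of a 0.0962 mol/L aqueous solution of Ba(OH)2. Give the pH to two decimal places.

pH = 13.28

Ba(OH)2 is a strong base (each formula unit releases 2 OH-); [OH-] = 0.192 M.
pOH = -log(0.192) = 0.72
pH = 14.00 - 0.72 = 13.28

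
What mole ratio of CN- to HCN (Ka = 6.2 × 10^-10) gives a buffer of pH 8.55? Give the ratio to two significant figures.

ratio = 0.22

pKa = -log(6.2 × 10^-10) = 9.208
pH = pKa + log(r) ⇒ log(r) = 8.55 − 9.208 = -0.658
r = [CN-]/[HCN] = 10^(-0.658) = 0.22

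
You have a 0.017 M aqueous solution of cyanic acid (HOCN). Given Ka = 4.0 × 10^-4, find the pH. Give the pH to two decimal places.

HOCN ⇌ OCN- + H+
Ka = [H+]²/(0.017 − [H+]) = 4.0 × 10^-4
[H+] is not negligible relative to C₀; solve [H+]² + 0.0004·[H+] − 6.8e-06 = 0.
[H+] = (−Ka + √(Ka² + 4·Ka·C₀))/2 = 2.42 × 10^-3 M
pH = −log(2.42 × 10^-3) = 2.62

pH = 2.62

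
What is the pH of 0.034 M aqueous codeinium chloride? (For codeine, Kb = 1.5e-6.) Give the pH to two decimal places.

C18H22NO3+ is the conjugate acid of the weak base C18H21NO3.
Ka = Kw/Kb = 1.0×10^-14 / 1.5 × 10^-6 = 6.67 × 10^-9
Let x = [H+] at equilibrium. Ka = x²/(0.034 − x).
Assume x ≪ 0.034: x ≈ √(6.67 × 10^-9 × 0.034) = 1.51 × 10^-5 M
(x/C₀ = 0.044% < 5%, so the approximation holds.)
pH = −log(1.51 × 10^-5) = 4.82

pH = 4.82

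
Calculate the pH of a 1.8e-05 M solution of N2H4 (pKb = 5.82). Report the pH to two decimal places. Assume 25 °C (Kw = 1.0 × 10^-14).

N2H4 + H2O ⇌ N2H5+ + OH-
Kb = 10^(−5.82) = 1.51 × 10^-6
Let x = [OH-] at equilibrium. Kb = x²/(1.8e-05 − x).
x is not negligible relative to C₀; solve x² + 1.51e-06·x − 2.72e-11 = 0.
x = [−1.51e-06 + √(1.51e-06² + 1.09e-10)]/2 = 4.51 × 10^-6 M
pOH = 5.35, so pH = 14.00 − pOH = 8.65

pH = 8.65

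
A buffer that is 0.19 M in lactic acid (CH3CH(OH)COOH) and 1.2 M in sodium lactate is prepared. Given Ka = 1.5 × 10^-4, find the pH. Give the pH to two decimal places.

pH = 4.62

pKa = −log(1.5 × 10^-4) = 3.824
Henderson–Hasselbalch: pH = pKa + log([CH3CH(OH)COO-]/[CH3CH(OH)COOH]) = 3.824 + log(1.2/0.19)
pH = 3.824 + (+0.800) = 4.62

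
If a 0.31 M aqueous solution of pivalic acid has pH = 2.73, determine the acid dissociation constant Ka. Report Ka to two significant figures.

Ka = 1.1 × 10^-5

[H+] = 10^(-2.73) = 1.86 × 10^-3 M
At equilibrium [HA] = 0.31 − 1.86 × 10^-3 = 3.08 × 10^-1 M
Ka = [H+][A-]/[HA] = (1.86 × 10^-3)² / 3.08 × 10^-1 = 1.1 × 10^-5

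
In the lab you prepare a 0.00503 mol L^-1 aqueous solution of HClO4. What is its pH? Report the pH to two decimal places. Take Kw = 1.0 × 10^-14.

pH = 2.30

HClO4 is a strong acid and dissociates completely, so [H+] = 0.00503 M.
pH = -log(0.00503) = 2.30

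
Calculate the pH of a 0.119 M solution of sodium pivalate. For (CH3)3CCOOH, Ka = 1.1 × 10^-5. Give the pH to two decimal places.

(CH3)3CCOO- is the conjugate base of the weak acid (CH3)3CCOOH.
Kb = Kw/Ka = 1.0×10^-14 / 1.1 × 10^-5 = 9.09 × 10^-10
From the ICE table, Kb = x²/(0.119 − x) = 9.09 × 10^-10.
Since Kb ≪ C₀, x ≈ √(Kb·C₀) = 1.04 × 10^-5 M.
(x/C₀ = 0.0087% < 5%, so the approximation holds.)
pOH = −log(1.04 × 10^-5) = 4.98; pH = 14.00 − 4.98 = 9.02

pH = 9.02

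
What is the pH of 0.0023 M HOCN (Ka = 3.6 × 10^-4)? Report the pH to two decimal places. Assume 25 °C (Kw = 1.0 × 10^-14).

HOCN ⇌ OCN- + H+
From the ICE table, Ka = [H+]²/(0.0023 − [H+]) = 3.6 × 10^-4.
The 5% rule fails; solving [H+]² + Ka·[H+] − Ka·C₀ = 0 exactly:
[H+] = [−0.00036 + √(0.00036² + 3.31e-06)]/2 = 7.48 × 10^-4 M
pH = −log(7.48 × 10^-4) = 3.13

pH = 3.13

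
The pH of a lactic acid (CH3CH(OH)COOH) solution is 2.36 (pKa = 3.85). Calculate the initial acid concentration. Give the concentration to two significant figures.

[H+] = 10^(-2.36) = 4.37 × 10^-3 M = x
Ka = 10^(−3.85) = 1.41 × 10^-4
Ka = x²/(C₀ − x) ⇒ C₀ = x + x²/Ka
C₀ = 4.37 × 10^-3 + (4.37 × 10^-3)²/(1.41 × 10^-4) = 1.40 × 10^-1 M

C₀ = 1.4 × 10^-1 M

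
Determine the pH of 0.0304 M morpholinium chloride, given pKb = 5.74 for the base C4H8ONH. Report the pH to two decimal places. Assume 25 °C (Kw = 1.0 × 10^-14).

pH = 4.89

C4H8ONH2+ is the conjugate acid of the weak base C4H8ONH.
Kb = 10^(−5.74) = 1.82 × 10^-6
Ka = Kw/Kb = 1.0×10^-14 / 1.82 × 10^-6 = 5.49 × 10^-9
From the ICE table, Ka = [H+]²/(0.0304 − [H+]) = 5.49 × 10^-9.
Since Ka ≪ C₀, [H+] ≈ √(Ka·C₀) = 1.29 × 10^-5 M.
Check: 0.042% ionized — well under 5%, approximation valid.
pH = −log(1.29 × 10^-5) = 4.89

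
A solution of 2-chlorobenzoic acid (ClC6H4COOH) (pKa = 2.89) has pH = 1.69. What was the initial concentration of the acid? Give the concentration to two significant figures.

[H+] = 10^(-1.69) = 2.04 × 10^-2 M = x
Ka = 10^(−2.89) = 1.29 × 10^-3
Ka = x²/(C₀ − x) ⇒ C₀ = x + x²/Ka
C₀ = 2.04 × 10^-2 + (2.04 × 10^-2)²/(1.29 × 10^-3) = 3.43 × 10^-1 M

C₀ = 3.4 × 10^-1 M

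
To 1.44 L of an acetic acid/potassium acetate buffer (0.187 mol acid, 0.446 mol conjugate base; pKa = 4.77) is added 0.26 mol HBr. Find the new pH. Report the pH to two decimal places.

Added H+ converts CH3COO- to CH3COOH: CH3COOH → 0.447 mol, CH3COO- → 0.186 mol.
pH = pKa + log(n_CH3COO-/n_CH3COOH) = 4.77 + log(0.186/0.447) = 4.77 + (-0.381)

pH = 4.39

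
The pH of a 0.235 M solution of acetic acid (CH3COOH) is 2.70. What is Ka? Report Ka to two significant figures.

Ka = 1.7 × 10^-5

[H+] = 10^(-2.70) = 2.00 × 10^-3 M
At equilibrium [HA] = 0.235 − 2.00 × 10^-3 = 2.33 × 10^-1 M
Ka = [H+][A-]/[HA] = (2.00 × 10^-3)² / 2.33 × 10^-1 = 1.7 × 10^-5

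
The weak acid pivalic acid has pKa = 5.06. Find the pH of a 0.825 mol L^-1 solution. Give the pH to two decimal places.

(CH3)3CCOOH ⇌ (CH3)3CCOO- + H+
Ka = 10^(−5.06) = 8.71 × 10^-6
From the ICE table, Ka = [H+]²/(0.825 − [H+]) = 8.71 × 10^-6.
Since Ka ≪ C₀, [H+] ≈ √(Ka·C₀) = 2.68 × 10^-3 M.
([H+]/C₀ = 0.32% < 5%, so the approximation holds.)
pH = −log[H+] = −log(2.68 × 10^-3) = 2.57

pH = 2.57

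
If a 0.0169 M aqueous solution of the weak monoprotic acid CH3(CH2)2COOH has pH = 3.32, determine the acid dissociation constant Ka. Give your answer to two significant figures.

Ka = 1.4 × 10^-5

[H+] = 10^(-3.32) = 4.79 × 10^-4 M
At equilibrium [HA] = 0.0169 − 4.79 × 10^-4 = 1.64 × 10^-2 M
Ka = [H+][A-]/[HA] = (4.79 × 10^-4)² / 1.64 × 10^-2 = 1.4 × 10^-5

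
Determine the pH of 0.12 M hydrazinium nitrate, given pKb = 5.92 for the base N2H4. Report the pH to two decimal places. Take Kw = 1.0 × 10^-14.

pH = 4.50

N2H5+ is the conjugate acid of the weak base N2H4.
Kb = 10^(−5.92) = 1.20 × 10^-6
Ka = Kw/Kb = 1.0×10^-14 / 1.20 × 10^-6 = 8.33 × 10^-9
Ka = x²/(0.12 − x) = 8.33 × 10^-9
Since Ka ≪ C₀, x ≈ √(Ka·C₀) = 3.16 × 10^-5 M.
pH = −log[H+] = −log(3.16 × 10^-5) = 4.50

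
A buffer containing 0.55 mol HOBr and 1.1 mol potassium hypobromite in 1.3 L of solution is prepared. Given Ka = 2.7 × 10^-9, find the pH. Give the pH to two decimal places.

pKa = −log(2.7 × 10^-9) = 8.569
Using pH = pKa + log([base]/[acid]) with [base]/[acid] = 1.1/0.55:
pH = 8.569 + (+0.301) = 8.87

pH = 8.87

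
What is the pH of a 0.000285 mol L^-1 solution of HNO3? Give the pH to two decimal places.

HNO3 is a strong acid and dissociates completely, so [H+] = 0.000285 M.
pH = -log(0.000285) = 3.55

pH = 3.55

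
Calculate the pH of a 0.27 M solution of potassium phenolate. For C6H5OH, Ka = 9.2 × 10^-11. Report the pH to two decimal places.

C6H5O- is the conjugate base of the weak acid C6H5OH.
Kb = Kw/Ka = 1.0×10^-14 / 9.2 × 10^-11 = 1.09 × 10^-4
Let x = [OH-] at equilibrium. Kb = x²/(0.27 − x).
Since Kb ≪ C₀, x ≈ √(Kb·C₀) = 5.42 × 10^-3 M.
(x/C₀ = 2% < 5%, so the approximation holds.)
pOH = 2.27, so pH = 14.00 − pOH = 11.73

pH = 11.73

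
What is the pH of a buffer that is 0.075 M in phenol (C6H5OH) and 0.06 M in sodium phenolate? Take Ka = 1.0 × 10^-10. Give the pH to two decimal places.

pKa = −log(1.0 × 10^-10) = 10.000
Using pH = pKa + log([base]/[acid]) with [base]/[acid] = 0.06/0.075:
pH = 10.000 + (-0.097) = 9.90

pH = 9.90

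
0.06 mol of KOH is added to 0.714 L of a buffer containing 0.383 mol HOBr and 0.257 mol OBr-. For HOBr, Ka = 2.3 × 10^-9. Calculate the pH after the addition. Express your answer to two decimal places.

OH- converts HOBr to OBr-: HOBr → 0.323 mol, OBr- → 0.317 mol.
pKa = −log(2.3 × 10^-9) = 8.638
pH = pKa + log(n_OBr-/n_HOBr) = 8.638 + log(0.317/0.323) = 8.638 + (-0.008)

pH = 8.63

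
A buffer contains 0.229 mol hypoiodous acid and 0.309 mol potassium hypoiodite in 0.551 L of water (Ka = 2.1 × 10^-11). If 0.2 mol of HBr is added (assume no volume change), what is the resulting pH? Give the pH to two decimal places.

pH = 10.08

Added H+ converts OI- to HOI: HOI → 0.429 mol, OI- → 0.109 mol.
pKa = −log(2.1 × 10^-11) = 10.678
Henderson–Hasselbalch with mole ratio 0.109/0.429: pH = 10.678 + (-0.595)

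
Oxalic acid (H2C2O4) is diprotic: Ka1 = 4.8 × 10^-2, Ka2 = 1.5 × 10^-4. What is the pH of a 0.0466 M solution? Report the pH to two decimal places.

Since Ka1 ≫ Ka2, the first ionization dominates [H+].
Ka1 = x²/(0.0466 − x) = 4.8 × 10^-2
Solving the quadratic: x = (−Ka1 + √(Ka1² + 4·Ka1·C₀))/2 = 2.90 × 10^-2 M
pH = −log(2.90 × 10^-2) = 1.54

pH = 1.54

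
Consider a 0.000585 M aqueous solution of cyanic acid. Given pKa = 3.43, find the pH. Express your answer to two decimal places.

pH = 3.50

HOCN ⇌ OCN- + H+
Ka = 10^(−3.43) = 3.72 × 10^-4
Ka = [H+]²/(0.000585 − [H+]) = 3.72 × 10^-4
Here C₀/Ka ≈ 1.57, so the small-[H+] approximation fails. Use the quadratic:
[H+] = (−Ka + √(Ka² + 4·Ka·C₀))/2 = 3.16 × 10^-4 M
pH = −log[H+] = −log(3.16 × 10^-4) = 3.50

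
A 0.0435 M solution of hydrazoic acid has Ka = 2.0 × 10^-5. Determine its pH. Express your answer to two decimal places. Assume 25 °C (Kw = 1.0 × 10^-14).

pH = 3.03

HN3 ⇌ N3- + H+
From the ICE table, Ka = [H+]²/(0.0435 − [H+]) = 2.0 × 10^-5.
Neglecting [H+] in the denominator: [H+] = √(2.0 × 10^-5 × 0.0435) = 9.33 × 10^-4 M
pH = −log(9.33 × 10^-4) = 3.03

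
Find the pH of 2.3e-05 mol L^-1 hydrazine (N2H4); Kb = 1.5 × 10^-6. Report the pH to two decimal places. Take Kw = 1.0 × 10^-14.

N2H4 + H2O ⇌ N2H5+ + OH-
Kb = [OH-]²/(2.3e-05 − [OH-]) = 1.5 × 10^-6
[OH-] is not negligible relative to C₀; solve [OH-]² + 1.5e-06·[OH-] − 3.45e-11 = 0.
[OH-] = (−Kb + √(Kb² + 4·Kb·C₀))/2 = 5.17 × 10^-6 M
pOH = 5.29, so pH = 14.00 − pOH = 8.71

pH = 8.71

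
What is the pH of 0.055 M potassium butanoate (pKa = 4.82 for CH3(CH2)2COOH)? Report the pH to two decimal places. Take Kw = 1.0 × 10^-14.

pH = 8.78

CH3(CH2)2COO- is the conjugate base of the weak acid CH3(CH2)2COOH.
Ka = 10^(−4.82) = 1.51 × 10^-5
Kb = Kw/Ka = 1.0×10^-14 / 1.51 × 10^-5 = 6.62 × 10^-10
Kb = [OH-]²/(0.055 − [OH-]) = 6.62 × 10^-10
Assume [OH-] ≪ 0.055: [OH-] ≈ √(6.62 × 10^-10 × 0.055) = 6.03 × 10^-6 M
([OH-]/C₀ = 0.011% < 5%, so the approximation holds.)
pOH = 5.22, so pH = 14.00 − pOH = 8.78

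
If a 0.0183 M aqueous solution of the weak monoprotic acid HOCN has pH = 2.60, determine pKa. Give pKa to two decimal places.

[H+] = 10^(-2.60) = 2.51 × 10^-3 M
At equilibrium [HA] = 0.0183 − 2.51 × 10^-3 = 1.58 × 10^-2 M
Ka = [H+][A-]/[HA] = (2.51 × 10^-3)² / 1.58 × 10^-2 = 3.99 × 10^-4
pKa = -log(3.99 × 10^-4) = 3.40

pKa = 3.40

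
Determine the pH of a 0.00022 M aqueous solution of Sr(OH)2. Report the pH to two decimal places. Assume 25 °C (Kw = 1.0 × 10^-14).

Sr(OH)2 is a strong base (each formula unit releases 2 OH-); [OH-] = 0.00044 M.
pOH = -log(0.00044) = 3.36
pH = 14.00 - 3.36 = 10.64

pH = 10.64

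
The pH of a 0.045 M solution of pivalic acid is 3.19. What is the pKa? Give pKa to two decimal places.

pKa = 5.03

[H+] = 10^(-3.19) = 6.46 × 10^-4 M
At equilibrium [HA] = 0.045 − 6.46 × 10^-4 = 4.44 × 10^-2 M
Ka = [H+][A-]/[HA] = (6.46 × 10^-4)² / 4.44 × 10^-2 = 9.40 × 10^-6
pKa = -log(9.40 × 10^-6) = 5.03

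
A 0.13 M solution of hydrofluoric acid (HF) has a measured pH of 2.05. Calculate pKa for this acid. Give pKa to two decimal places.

[H+] = 10^(-2.05) = 8.91 × 10^-3 M
At equilibrium [HA] = 0.13 − 8.91 × 10^-3 = 1.21 × 10^-1 M
Ka = [H+][A-]/[HA] = (8.91 × 10^-3)² / 1.21 × 10^-1 = 6.56 × 10^-4
pKa = -log(6.56 × 10^-4) = 3.18

pKa = 3.18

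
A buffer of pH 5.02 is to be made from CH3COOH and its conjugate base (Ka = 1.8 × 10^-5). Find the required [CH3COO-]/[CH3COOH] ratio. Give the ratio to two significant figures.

ratio = 1.9

pKa = -log(1.8 × 10^-5) = 4.745
pH = pKa + log(r) ⇒ log(r) = 5.02 − 4.745 = +0.275
r = [CH3COO-]/[CH3COOH] = 10^(+0.275) = 1.88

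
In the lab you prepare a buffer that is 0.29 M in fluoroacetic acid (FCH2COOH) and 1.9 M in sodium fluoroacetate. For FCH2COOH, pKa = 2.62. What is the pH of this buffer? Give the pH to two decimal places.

pH = 3.44

Henderson–Hasselbalch: pH = pKa + log([FCH2COO-]/[FCH2COOH]) = 2.62 + log(1.9/0.29)
pH = 2.62 + (+0.816) = 3.44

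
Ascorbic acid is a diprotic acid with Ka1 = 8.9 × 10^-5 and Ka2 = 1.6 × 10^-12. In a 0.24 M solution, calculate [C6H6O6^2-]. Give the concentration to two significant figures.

1.6 × 10^-12 M

First ionization gives [H+] ≈ [HC6H6O6-] = 4.62 × 10^-3 M.
Second step: Ka2 = [H+][C6H6O6^2-]/[HC6H6O6-] ≈ [C6H6O6^2-] (since [H+] ≈ [HC6H6O6-]).
So [C6H6O6^2-] ≈ Ka2.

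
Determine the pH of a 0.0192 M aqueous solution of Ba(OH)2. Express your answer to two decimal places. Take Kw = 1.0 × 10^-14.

Ba(OH)2 is a strong base (each formula unit releases 2 OH-); [OH-] = 0.0384 M.
pOH = -log(0.0384) = 1.42
pH = 14.00 - 1.42 = 12.58

pH = 12.58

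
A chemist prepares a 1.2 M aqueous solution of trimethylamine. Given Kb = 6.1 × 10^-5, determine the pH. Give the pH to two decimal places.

pH = 11.93

(CH3)3N + H2O ⇌ (CH3)3NH+ + OH-
From the ICE table, Kb = [OH-]²/(1.2 − [OH-]) = 6.1 × 10^-5.
Assume [OH-] ≪ 1.2: [OH-] ≈ √(6.1 × 10^-5 × 1.2) = 8.56 × 10^-3 M
Check: 0.71% ionized — well under 5%, approximation valid.
pOH = −log(8.56 × 10^-3) = 2.07; pH = 14.00 − 2.07 = 11.93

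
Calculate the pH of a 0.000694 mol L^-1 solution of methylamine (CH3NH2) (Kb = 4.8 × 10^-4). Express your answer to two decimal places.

pH = 10.59

CH3NH2 + H2O ⇌ CH3NH3+ + OH-
Kb = x²/(0.000694 − x) = 4.8 × 10^-4
x is not negligible relative to C₀; solve x² + 0.00048·x − 3.33e-07 = 0.
x = (−Kb + √(Kb² + 4·Kb·C₀))/2 = 3.85 × 10^-4 M
pOH = −log(3.85 × 10^-4) = 3.41; pH = 14.00 − 3.41 = 10.59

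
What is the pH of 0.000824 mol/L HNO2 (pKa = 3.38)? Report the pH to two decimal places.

HNO2 ⇌ NO2- + H+
Ka = 10^(−3.38) = 4.17 × 10^-4
Let x = [H+] at equilibrium. Ka = x²/(0.000824 − x).
The 5% rule fails; solving x² + Ka·x − Ka·C₀ = 0 exactly:
x = (−Ka + √(Ka² + 4·Ka·C₀))/2 = 4.14 × 10^-4 M
pH = −log[H+] = −log(4.14 × 10^-4) = 3.38

pH = 3.38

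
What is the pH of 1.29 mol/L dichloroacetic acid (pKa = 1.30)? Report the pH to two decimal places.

Cl2CHCOOH ⇌ Cl2CHCOO- + H+
Ka = 10^(−1.30) = 5.01 × 10^-2
Ka = [H+]²/(1.29 − [H+]) = 5.01 × 10^-2
[H+] is not negligible relative to C₀; solve [H+]² + 0.0501·[H+] − 0.0646 = 0.
[H+] = [−0.0501 + √(0.0501² + 0.259)]/2 = 2.30 × 10^-1 M
pH = −log[H+] = −log(2.30 × 10^-1) = 0.64

pH = 0.64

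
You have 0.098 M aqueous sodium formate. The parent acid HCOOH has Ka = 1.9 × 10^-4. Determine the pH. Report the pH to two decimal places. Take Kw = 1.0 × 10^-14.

pH = 8.36

HCOO- is the conjugate base of the weak acid HCOOH.
Kb = Kw/Ka = 1.0×10^-14 / 1.9 × 10^-4 = 5.26 × 10^-11
Let x = [OH-] at equilibrium. Kb = x²/(0.098 − x).
Neglecting x in the denominator: x = √(5.26 × 10^-11 × 0.098) = 2.27 × 10^-6 M
pOH = 5.64, so pH = 14.00 − pOH = 8.36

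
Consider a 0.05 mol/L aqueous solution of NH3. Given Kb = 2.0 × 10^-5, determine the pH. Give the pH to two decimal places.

NH3 + H2O ⇌ NH4+ + OH-
Kb = x²/(0.05 − x) = 2.0 × 10^-5
Neglecting x in the denominator: x = √(2.0 × 10^-5 × 0.05) = 1.00 × 10^-3 M
pOH = −log(1.00 × 10^-3) = 3.00; pH = 14.00 − 3.00 = 11.00

pH = 11.00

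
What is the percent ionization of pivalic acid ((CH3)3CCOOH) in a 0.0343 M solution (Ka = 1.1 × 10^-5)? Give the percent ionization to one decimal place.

(CH3)3CCOOH ⇌ (CH3)3CCOO- + H+; let x = [H+] at equilibrium.
x ≈ √(Ka·C₀) = √(1.1 × 10^-5 × 0.0343) = 6.14 × 10^-4 M
% ionization = x/C₀ × 100% = 6.14 × 10^-4/0.0343 × 100% = 1.8%

1.8%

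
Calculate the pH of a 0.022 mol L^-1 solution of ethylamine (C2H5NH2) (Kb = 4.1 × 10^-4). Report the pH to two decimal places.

C2H5NH2 + H2O ⇌ C2H5NH3+ + OH-
Kb = x²/(0.022 − x) = 4.1 × 10^-4
The 5% rule fails; solving x² + Kb·x − Kb·C₀ = 0 exactly:
x = [−0.00041 + √(0.00041² + 3.61e-05)]/2 = 2.81 × 10^-3 M
pOH = −log(2.81 × 10^-3) = 2.55; pH = 14.00 − 2.55 = 11.45

pH = 11.45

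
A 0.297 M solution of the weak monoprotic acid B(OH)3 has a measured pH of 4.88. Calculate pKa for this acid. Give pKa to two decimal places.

pKa = 9.23

[H+] = 10^(-4.88) = 1.32 × 10^-5 M
At equilibrium [HA] = 0.297 − 1.32 × 10^-5 = 2.97 × 10^-1 M
Ka = [H+][A-]/[HA] = (1.32 × 10^-5)² / 2.97 × 10^-1 = 5.87 × 10^-10
pKa = -log(5.87 × 10^-10) = 9.23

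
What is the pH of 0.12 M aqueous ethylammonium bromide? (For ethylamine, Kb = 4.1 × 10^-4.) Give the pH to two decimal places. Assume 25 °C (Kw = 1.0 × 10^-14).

pH = 5.77

C2H5NH3+ is the conjugate acid of the weak base C2H5NH2.
Ka = Kw/Kb = 1.0×10^-14 / 4.1 × 10^-4 = 2.44 × 10^-11
From the ICE table, Ka = [H+]²/(0.12 − [H+]) = 2.44 × 10^-11.
Assume [H+] ≪ 0.12: [H+] ≈ √(2.44 × 10^-11 × 0.12) = 1.71 × 10^-6 M
pH = −log[H+] = −log(1.71 × 10^-6) = 5.77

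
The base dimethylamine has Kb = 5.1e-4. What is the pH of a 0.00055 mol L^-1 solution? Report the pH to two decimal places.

(CH3)2NH + H2O ⇌ (CH3)2NH2+ + OH-
From the ICE table, Kb = x²/(0.00055 − x) = 5.1 × 10^-4.
The 5% rule fails; solving x² + Kb·x − Kb·C₀ = 0 exactly:
x = (−Kb + √(Kb² + 4·Kb·C₀))/2 = 3.33 × 10^-4 M
pOH = 3.48, so pH = 14.00 − pOH = 10.52

pH = 10.52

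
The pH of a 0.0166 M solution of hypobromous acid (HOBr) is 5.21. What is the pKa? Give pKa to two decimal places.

pKa = 8.64

[H+] = 10^(-5.21) = 6.17 × 10^-6 M
At equilibrium [HA] = 0.0166 − 6.17 × 10^-6 = 1.66 × 10^-2 M
Ka = [H+][A-]/[HA] = (6.17 × 10^-6)² / 1.66 × 10^-2 = 2.29 × 10^-9
pKa = -log(2.29 × 10^-9) = 8.64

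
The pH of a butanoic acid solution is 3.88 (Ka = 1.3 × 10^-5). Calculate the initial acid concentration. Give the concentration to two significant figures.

[H+] = 10^(-3.88) = 1.32 × 10^-4 M = x
Ka = x²/(C₀ − x) ⇒ C₀ = x + x²/Ka
C₀ = 1.32 × 10^-4 + (1.32 × 10^-4)²/(1.3 × 10^-5) = 1.47 × 10^-3 M

C₀ = 1.5 × 10^-3 M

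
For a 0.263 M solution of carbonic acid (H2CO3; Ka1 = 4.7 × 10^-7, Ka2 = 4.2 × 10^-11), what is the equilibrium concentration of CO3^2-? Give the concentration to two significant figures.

4.2 × 10^-11 M

First ionization gives [H+] ≈ [HCO3-] = 3.52 × 10^-4 M.
Second step: Ka2 = [H+][CO3^2-]/[HCO3-] ≈ [CO3^2-] (since [H+] ≈ [HCO3-]).
So [CO3^2-] ≈ Ka2.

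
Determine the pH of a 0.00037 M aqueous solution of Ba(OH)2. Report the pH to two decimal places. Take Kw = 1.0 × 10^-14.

Ba(OH)2 is a strong base (each formula unit releases 2 OH-); [OH-] = 0.00074 M.
pOH = -log(0.00074) = 3.13
pH = 14.00 - 3.13 = 10.87

pH = 10.87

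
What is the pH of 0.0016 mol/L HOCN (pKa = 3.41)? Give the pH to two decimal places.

pH = 3.21

HOCN ⇌ OCN- + H+
Ka = 10^(−3.41) = 3.89 × 10^-4
Let x = [H+] at equilibrium. Ka = x²/(0.0016 − x).
The 5% rule fails; solving x² + Ka·x − Ka·C₀ = 0 exactly:
x = [−0.000389 + √(0.000389² + 2.49e-06)]/2 = 6.18 × 10^-4 M
pH = −log(6.18 × 10^-4) = 3.21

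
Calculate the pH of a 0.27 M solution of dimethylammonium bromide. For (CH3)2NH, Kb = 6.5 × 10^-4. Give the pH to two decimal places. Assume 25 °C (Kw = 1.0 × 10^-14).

pH = 5.69

(CH3)2NH2+ is the conjugate acid of the weak base (CH3)2NH.
Ka = Kw/Kb = 1.0×10^-14 / 6.5 × 10^-4 = 1.54 × 10^-11
Ka = [H+]²/(0.27 − [H+]) = 1.54 × 10^-11
Since Ka ≪ C₀, [H+] ≈ √(Ka·C₀) = 2.04 × 10^-6 M.
([H+]/C₀ = 0.00076% < 5%, so the approximation holds.)
pH = −log[H+] = −log(2.04 × 10^-6) = 5.69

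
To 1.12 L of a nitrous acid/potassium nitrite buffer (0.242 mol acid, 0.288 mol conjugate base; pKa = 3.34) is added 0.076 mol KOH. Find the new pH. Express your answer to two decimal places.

After neutralization: n(HNO2) = 0.166 mol, n(NO2-) = 0.364 mol.
pH = pKa + log(n_NO2-/n_HNO2) = 3.34 + log(0.364/0.166) = 3.34 + (+0.341)

pH = 3.68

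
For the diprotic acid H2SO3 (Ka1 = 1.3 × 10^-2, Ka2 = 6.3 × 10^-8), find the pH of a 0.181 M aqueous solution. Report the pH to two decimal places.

Ka1 ≫ Ka2, so treat the first dissociation as the only significant source of H+.
Ka1 = x²/(0.181 − x) = 1.3 × 10^-2
Solving the quadratic: x = (−Ka1 + √(Ka1² + 4·Ka1·C₀))/2 = 4.24 × 10^-2 M
pH = −log(4.24 × 10^-2) = 1.37

pH = 1.37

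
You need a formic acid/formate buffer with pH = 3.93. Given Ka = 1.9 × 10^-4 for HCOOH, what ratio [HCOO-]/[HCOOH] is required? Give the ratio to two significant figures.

ratio = 1.6

pKa = -log(1.9 × 10^-4) = 3.721
pH = pKa + log(r) ⇒ log(r) = 3.93 − 3.721 = +0.209
r = [HCOO-]/[HCOOH] = 10^(+0.209) = 1.62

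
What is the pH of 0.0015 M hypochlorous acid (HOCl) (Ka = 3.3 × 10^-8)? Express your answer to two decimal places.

pH = 5.15

HOCl ⇌ OCl- + H+
From the ICE table, Ka = [H+]²/(0.0015 − [H+]) = 3.3 × 10^-8.
Assume [H+] ≪ 0.0015: [H+] ≈ √(3.3 × 10^-8 × 0.0015) = 7.04 × 10^-6 M
([H+]/C₀ = 0.47% < 5%, so the approximation holds.)
pH = −log(7.04 × 10^-6) = 5.15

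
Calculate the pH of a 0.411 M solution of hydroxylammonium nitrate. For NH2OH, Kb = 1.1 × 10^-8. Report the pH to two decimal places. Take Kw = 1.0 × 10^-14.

pH = 3.21

NH3OH+ is the conjugate acid of the weak base NH2OH.
Ka = Kw/Kb = 1.0×10^-14 / 1.1 × 10^-8 = 9.09 × 10^-7
Ka = [H+]²/(0.411 − [H+]) = 9.09 × 10^-7
Assume [H+] ≪ 0.411: [H+] ≈ √(9.09 × 10^-7 × 0.411) = 6.11 × 10^-4 M
([H+]/C₀ = 0.15% < 5%, so the approximation holds.)
pH = −log(6.11 × 10^-4) = 3.21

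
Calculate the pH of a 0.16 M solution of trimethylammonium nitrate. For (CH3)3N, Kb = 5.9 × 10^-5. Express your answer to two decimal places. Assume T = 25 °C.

pH = 5.28

(CH3)3NH+ is the conjugate acid of the weak base (CH3)3N.
Ka = Kw/Kb = 1.0×10^-14 / 5.9 × 10^-5 = 1.69 × 10^-10
Let x = [H+] at equilibrium. Ka = x²/(0.16 − x).
Assume x ≪ 0.16: x ≈ √(1.69 × 10^-10 × 0.16) = 5.20 × 10^-6 M
pH = −log(5.20 × 10^-6) = 5.28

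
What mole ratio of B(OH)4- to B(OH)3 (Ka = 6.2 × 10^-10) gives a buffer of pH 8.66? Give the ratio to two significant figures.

ratio = 0.28

pKa = -log(6.2 × 10^-10) = 9.208
pH = pKa + log(r) ⇒ log(r) = 8.66 − 9.208 = -0.548
r = [B(OH)4-]/[B(OH)3] = 10^(-0.548) = 0.283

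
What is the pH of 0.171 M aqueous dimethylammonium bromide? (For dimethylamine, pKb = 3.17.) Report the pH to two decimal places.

pH = 5.80

(CH3)2NH2+ is the conjugate acid of the weak base (CH3)2NH.
Kb = 10^(−3.17) = 6.76 × 10^-4
Ka = Kw/Kb = 1.0×10^-14 / 6.76 × 10^-4 = 1.48 × 10^-11
From the ICE table, Ka = x²/(0.171 − x) = 1.48 × 10^-11.
Since Ka ≪ C₀, x ≈ √(Ka·C₀) = 1.59 × 10^-6 M.
pH = −log(1.59 × 10^-6) = 5.80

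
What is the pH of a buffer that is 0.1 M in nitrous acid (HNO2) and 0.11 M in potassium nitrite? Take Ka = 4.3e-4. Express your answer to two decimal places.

pH = 3.41

pKa = −log(4.3 × 10^-4) = 3.367
Using pH = pKa + log([base]/[acid]) with [base]/[acid] = 0.11/0.1:
pH = 3.367 + (+0.041) = 3.41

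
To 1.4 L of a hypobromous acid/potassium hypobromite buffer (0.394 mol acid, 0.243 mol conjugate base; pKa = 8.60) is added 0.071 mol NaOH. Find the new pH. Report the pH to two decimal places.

After neutralization: n(HOBr) = 0.323 mol, n(OBr-) = 0.314 mol.
Henderson–Hasselbalch with mole ratio 0.314/0.323: pH = 8.60 + (-0.012)

pH = 8.59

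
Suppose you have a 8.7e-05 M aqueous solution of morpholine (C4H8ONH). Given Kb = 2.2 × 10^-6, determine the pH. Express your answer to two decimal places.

C4H8ONH + H2O ⇌ C4H8ONH2+ + OH-
Let x = [OH-] at equilibrium. Kb = x²/(8.7e-05 − x).
The 5% rule fails; solving x² + Kb·x − Kb·C₀ = 0 exactly:
x = (−Kb + √(Kb² + 4·Kb·C₀))/2 = 1.28 × 10^-5 M
pOH = 4.89, so pH = 14.00 − pOH = 9.11

pH = 9.11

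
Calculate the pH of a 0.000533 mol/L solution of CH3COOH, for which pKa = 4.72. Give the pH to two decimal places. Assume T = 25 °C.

CH3COOH ⇌ CH3COO- + H+
Ka = 10^(−4.72) = 1.91 × 10^-5
Ka = x²/(0.000533 − x) = 1.91 × 10^-5
Here C₀/Ka ≈ 27.9, so the small-x approximation fails. Use the quadratic:
x = (−Ka + √(Ka² + 4·Ka·C₀))/2 = 9.18 × 10^-5 M
pH = −log[H+] = −log(9.18 × 10^-5) = 4.04

pH = 4.04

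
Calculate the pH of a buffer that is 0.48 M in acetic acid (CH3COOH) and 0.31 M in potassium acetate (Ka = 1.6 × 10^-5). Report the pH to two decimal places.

pH = 4.61

pKa = −log(1.6 × 10^-5) = 4.796
Using pH = pKa + log([base]/[acid]) with [base]/[acid] = 0.31/0.48:
pH = 4.796 + (-0.190) = 4.61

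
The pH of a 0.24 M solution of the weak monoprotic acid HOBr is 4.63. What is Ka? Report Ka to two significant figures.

[H+] = 10^(-4.63) = 2.34 × 10^-5 M
At equilibrium [HA] = 0.24 − 2.34 × 10^-5 = 2.40 × 10^-1 M
Ka = [H+][A-]/[HA] = (2.34 × 10^-5)² / 2.40 × 10^-1 = 2.3 × 10^-9

Ka = 2.3 × 10^-9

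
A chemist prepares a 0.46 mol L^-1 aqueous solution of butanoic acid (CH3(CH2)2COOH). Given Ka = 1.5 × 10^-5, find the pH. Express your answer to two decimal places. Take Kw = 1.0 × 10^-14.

CH3(CH2)2COOH ⇌ CH3(CH2)2COO- + H+
Ka = [H+]²/(0.46 − [H+]) = 1.5 × 10^-5
Neglecting [H+] in the denominator: [H+] = √(1.5 × 10^-5 × 0.46) = 2.63 × 10^-3 M
pH = −log[H+] = −log(2.63 × 10^-3) = 2.58

pH = 2.58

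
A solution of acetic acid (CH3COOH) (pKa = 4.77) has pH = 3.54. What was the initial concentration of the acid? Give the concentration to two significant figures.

[H+] = 10^(-3.54) = 2.88 × 10^-4 M = x
Ka = 10^(−4.77) = 1.70 × 10^-5
Ka = x²/(C₀ − x) ⇒ C₀ = x + x²/Ka
C₀ = 2.88 × 10^-4 + (2.88 × 10^-4)²/(1.70 × 10^-5) = 5.17 × 10^-3 M

C₀ = 5.2 × 10^-3 M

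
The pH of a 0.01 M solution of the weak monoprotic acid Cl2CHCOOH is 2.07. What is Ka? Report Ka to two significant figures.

Ka = 4.9 × 10^-2

[H+] = 10^(-2.07) = 8.51 × 10^-3 M
At equilibrium [HA] = 0.01 − 8.51 × 10^-3 = 1.49 × 10^-3 M
Ka = [H+][A-]/[HA] = (8.51 × 10^-3)² / 1.49 × 10^-3 = 4.9 × 10^-2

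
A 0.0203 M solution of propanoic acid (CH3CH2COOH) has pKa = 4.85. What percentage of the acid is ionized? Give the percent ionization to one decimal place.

CH3CH2COOH ⇌ CH3CH2COO- + H+; let x = [H+] at equilibrium.
Ka = 10^(−4.85) = 1.41 × 10^-5
x ≈ √(Ka·C₀) = √(1.41 × 10^-5 × 0.0203) = 5.35 × 10^-4 M
Fraction ionized = 5.35 × 10^-4 / 0.0203 = 0.0264 → 2.6%

2.6%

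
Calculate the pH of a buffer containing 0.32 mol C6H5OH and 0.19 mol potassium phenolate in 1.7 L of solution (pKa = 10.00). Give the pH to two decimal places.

pH = pKa + log([A⁻]/[HA]) = 10.00 + log(0.19/0.32)
pH = 10.00 + (-0.226) = 9.77

pH = 9.77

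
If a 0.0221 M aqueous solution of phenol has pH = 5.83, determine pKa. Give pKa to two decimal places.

[H+] = 10^(-5.83) = 1.48 × 10^-6 M
At equilibrium [HA] = 0.0221 − 1.48 × 10^-6 = 2.21 × 10^-2 M
Ka = [H+][A-]/[HA] = (1.48 × 10^-6)² / 2.21 × 10^-2 = 9.91 × 10^-11
pKa = -log(9.91 × 10^-11) = 10.00

pKa = 10.00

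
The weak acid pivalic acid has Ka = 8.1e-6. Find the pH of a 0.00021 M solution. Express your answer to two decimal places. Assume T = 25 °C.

(CH3)3CCOOH ⇌ (CH3)3CCOO- + H+
Ka = [H+]²/(0.00021 − [H+]) = 8.1 × 10^-6
The 5% rule fails; solving [H+]² + Ka·[H+] − Ka·C₀ = 0 exactly:
[H+] = [−8.1e-06 + √(8.1e-06² + 6.8e-09)]/2 = 3.74 × 10^-5 M
pH = −log[H+] = −log(3.74 × 10^-5) = 4.43

pH = 4.43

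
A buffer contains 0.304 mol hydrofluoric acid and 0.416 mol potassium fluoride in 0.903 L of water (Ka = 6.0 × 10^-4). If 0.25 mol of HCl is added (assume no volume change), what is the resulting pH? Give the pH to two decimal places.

pH = 2.70

Added H+ converts F- to HF: HF → 0.554 mol, F- → 0.166 mol.
pKa = −log(6.0 × 10^-4) = 3.222
pH = pKa + log([A⁻]/[HA]) = 3.222 + log(0.166/0.554) = 3.222 -0.523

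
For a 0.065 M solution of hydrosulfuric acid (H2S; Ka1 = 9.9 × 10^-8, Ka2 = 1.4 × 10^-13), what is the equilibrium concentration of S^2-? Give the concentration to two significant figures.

1.4 × 10^-13 M

First ionization gives [H+] ≈ [HS-] = 8.02 × 10^-5 M.
Second step: Ka2 = [H+][S^2-]/[HS-] ≈ [S^2-] (since [H+] ≈ [HS-]).
So [S^2-] ≈ Ka2.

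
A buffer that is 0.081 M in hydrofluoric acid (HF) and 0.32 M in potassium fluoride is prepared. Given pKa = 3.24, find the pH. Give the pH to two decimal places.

Henderson–Hasselbalch: pH = pKa + log([F-]/[HF]) = 3.24 + log(0.32/0.081)
pH = 3.24 + (+0.597) = 3.84

pH = 3.84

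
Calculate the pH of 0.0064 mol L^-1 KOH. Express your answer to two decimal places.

KOH is a strong base; [OH-] = 0.0064 M.
pOH = -log(0.0064) = 2.19
pH = 14.00 - 2.19 = 11.81

pH = 11.81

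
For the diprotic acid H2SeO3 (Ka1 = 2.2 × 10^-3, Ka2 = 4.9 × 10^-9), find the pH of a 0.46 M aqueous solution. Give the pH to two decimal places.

Since Ka1 ≫ Ka2, the first ionization dominates [H+].
Ka1 = x²/(0.46 − x) = 2.2 × 10^-3
Solving the quadratic: x = (−Ka1 + √(Ka1² + 4·Ka1·C₀))/2 = 3.07 × 10^-2 M
pH = −log(3.07 × 10^-2) = 1.51

pH = 1.51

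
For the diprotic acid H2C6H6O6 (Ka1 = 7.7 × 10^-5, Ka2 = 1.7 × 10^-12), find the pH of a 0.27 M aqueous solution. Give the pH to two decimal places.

Ka1 ≫ Ka2, so treat the first dissociation as the only significant source of H+.
Ka1 = x²/(0.27 − x) = 7.7 × 10^-5
x ≈ √(7.7 × 10^-5 × 0.27) = 4.56 × 10^-3 M
pH = −log(4.56 × 10^-3) = 2.34

pH = 2.34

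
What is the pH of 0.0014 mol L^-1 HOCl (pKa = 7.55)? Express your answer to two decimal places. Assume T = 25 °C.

pH = 5.20

HOCl ⇌ OCl- + H+
Ka = 10^(−7.55) = 2.82 × 10^-8
Ka = x²/(0.0014 − x) = 2.82 × 10^-8
Assume x ≪ 0.0014: x ≈ √(2.82 × 10^-8 × 0.0014) = 6.28 × 10^-6 M
pH = −log[H+] = −log(6.28 × 10^-6) = 5.20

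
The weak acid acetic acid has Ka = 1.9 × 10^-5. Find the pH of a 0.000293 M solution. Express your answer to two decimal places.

pH = 4.18

CH3COOH ⇌ CH3COO- + H+
Ka = x²/(0.000293 − x) = 1.9 × 10^-5
The 5% rule fails; solving x² + Ka·x − Ka·C₀ = 0 exactly:
x = [−1.9e-05 + √(1.9e-05² + 2.23e-08)]/2 = 6.57 × 10^-5 M
pH = −log[H+] = −log(6.57 × 10^-5) = 4.18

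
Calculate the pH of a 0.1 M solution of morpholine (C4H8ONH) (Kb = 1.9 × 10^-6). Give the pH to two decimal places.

C4H8ONH + H2O ⇌ C4H8ONH2+ + OH-
Kb = x²/(0.1 − x) = 1.9 × 10^-6
Assume x ≪ 0.1: x ≈ √(1.9 × 10^-6 × 0.1) = 4.36 × 10^-4 M
pOH = 3.36, so pH = 14.00 − pOH = 10.64

pH = 10.64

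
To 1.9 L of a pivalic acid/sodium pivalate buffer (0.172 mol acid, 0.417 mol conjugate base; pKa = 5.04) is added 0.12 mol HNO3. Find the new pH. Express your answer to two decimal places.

pH = 5.05

After neutralization: n((CH3)3CCOOH) = 0.292 mol, n((CH3)3CCOO-) = 0.297 mol.
pH = pKa + log([A⁻]/[HA]) = 5.04 + log(0.297/0.292) = 5.04 +0.007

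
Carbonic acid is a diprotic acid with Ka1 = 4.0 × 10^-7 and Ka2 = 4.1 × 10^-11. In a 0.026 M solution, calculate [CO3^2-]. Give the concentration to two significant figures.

4.1 × 10^-11 M

First ionization gives [H+] ≈ [HCO3-] = 1.02 × 10^-4 M.
Second step: Ka2 = [H+][CO3^2-]/[HCO3-] ≈ [CO3^2-] (since [H+] ≈ [HCO3-]).
So [CO3^2-] ≈ Ka2.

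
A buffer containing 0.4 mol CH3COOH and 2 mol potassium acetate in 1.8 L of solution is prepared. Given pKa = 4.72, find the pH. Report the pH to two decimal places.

pH = 5.42

pH = pKa + log([A⁻]/[HA]) = 4.72 + log(2/0.4)
pH = 4.72 + (+0.699) = 5.42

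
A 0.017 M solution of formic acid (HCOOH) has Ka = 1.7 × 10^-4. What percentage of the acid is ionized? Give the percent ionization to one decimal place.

9.5%

HCOOH ⇌ HCOO- + H+; let x = [H+] at equilibrium.
Ka = x²/(C₀ − x); solving the quadratic gives x = 1.62 × 10^-3 M.
Fraction ionized = 1.62 × 10^-3 / 0.017 = 0.0953 → 9.5%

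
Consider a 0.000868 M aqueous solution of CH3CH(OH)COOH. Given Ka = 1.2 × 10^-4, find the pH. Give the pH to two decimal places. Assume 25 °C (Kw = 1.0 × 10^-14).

CH3CH(OH)COOH ⇌ CH3CH(OH)COO- + H+
From the ICE table, Ka = x²/(0.000868 − x) = 1.2 × 10^-4.
x is not negligible relative to C₀; solve x² + 0.00012·x − 1.04e-07 = 0.
x = (−Ka + √(Ka² + 4·Ka·C₀))/2 = 2.68 × 10^-4 M
pH = −log(2.68 × 10^-4) = 3.57

pH = 3.57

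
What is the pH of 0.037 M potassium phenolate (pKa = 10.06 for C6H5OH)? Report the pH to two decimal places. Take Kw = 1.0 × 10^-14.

pH = 11.30

C6H5O- is the conjugate base of the weak acid C6H5OH.
Ka = 10^(−10.06) = 8.71 × 10^-11
Kb = Kw/Ka = 1.0×10^-14 / 8.71 × 10^-11 = 1.15 × 10^-4
From the ICE table, Kb = x²/(0.037 − x) = 1.15 × 10^-4.
The 5% rule fails; solving x² + Kb·x − Kb·C₀ = 0 exactly:
x = [−0.000115 + √(0.000115² + 1.7e-05)]/2 = 2.01 × 10^-3 M
pOH = −log(2.01 × 10^-3) = 2.70; pH = 14.00 − 2.70 = 11.30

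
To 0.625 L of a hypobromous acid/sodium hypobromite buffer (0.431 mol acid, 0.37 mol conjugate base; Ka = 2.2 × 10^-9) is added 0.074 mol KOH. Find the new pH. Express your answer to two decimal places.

pH = 8.75

After neutralization: n(HOBr) = 0.357 mol, n(OBr-) = 0.444 mol.
pKa = −log(2.2 × 10^-9) = 8.658
Henderson–Hasselbalch with mole ratio 0.444/0.357: pH = 8.658 + (+0.095)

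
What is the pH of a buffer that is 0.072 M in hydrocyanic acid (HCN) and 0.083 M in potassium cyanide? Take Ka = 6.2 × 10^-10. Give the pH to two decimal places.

pKa = −log(6.2 × 10^-10) = 9.208
pH = pKa + log([A⁻]/[HA]) = 9.208 + log(0.083/0.072)
pH = 9.208 + (+0.062) = 9.27

pH = 9.27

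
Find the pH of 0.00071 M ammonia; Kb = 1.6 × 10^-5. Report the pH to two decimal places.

pH = 10.00

NH3 + H2O ⇌ NH4+ + OH-
From the ICE table, Kb = [OH-]²/(0.00071 − [OH-]) = 1.6 × 10^-5.
Here C₀/Kb ≈ 44.4, so the small-[OH-] approximation fails. Use the quadratic:
[OH-] = [−1.6e-05 + √(1.6e-05² + 4.54e-08)]/2 = 9.89 × 10^-5 M
pOH = −log(9.89 × 10^-5) = 4.00; pH = 14.00 − 4.00 = 10.00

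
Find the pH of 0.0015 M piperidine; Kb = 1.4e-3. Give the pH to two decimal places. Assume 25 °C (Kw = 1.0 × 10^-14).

C5H10NH + H2O ⇌ C5H10NH2+ + OH-
From the ICE table, Kb = [OH-]²/(0.0015 − [OH-]) = 1.4 × 10^-3.
The 5% rule fails; solving [OH-]² + Kb·[OH-] − Kb·C₀ = 0 exactly:
[OH-] = [−0.0014 + √(0.0014² + 8.4e-06)]/2 = 9.09 × 10^-4 M
pOH = 3.04, so pH = 14.00 − pOH = 10.96

pH = 10.96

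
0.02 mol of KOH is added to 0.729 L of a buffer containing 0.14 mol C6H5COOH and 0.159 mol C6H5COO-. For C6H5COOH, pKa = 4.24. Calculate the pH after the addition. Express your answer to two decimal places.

OH- converts C6H5COOH to C6H5COO-: C6H5COOH → 0.12 mol, C6H5COO- → 0.179 mol.
pH = pKa + log(n_C6H5COO-/n_C6H5COOH) = 4.24 + log(0.179/0.12) = 4.24 + (+0.174)

pH = 4.41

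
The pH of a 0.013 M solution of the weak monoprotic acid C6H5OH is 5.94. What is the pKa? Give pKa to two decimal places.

[H+] = 10^(-5.94) = 1.15 × 10^-6 M
At equilibrium [HA] = 0.013 − 1.15 × 10^-6 = 1.30 × 10^-2 M
Ka = [H+][A-]/[HA] = (1.15 × 10^-6)² / 1.30 × 10^-2 = 1.02 × 10^-10
pKa = -log(1.02 × 10^-10) = 9.99

pKa = 9.99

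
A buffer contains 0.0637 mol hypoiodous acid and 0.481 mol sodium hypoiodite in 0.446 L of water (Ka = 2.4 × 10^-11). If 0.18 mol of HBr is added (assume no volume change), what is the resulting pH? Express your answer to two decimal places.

After neutralization: n(HOI) = 0.244 mol, n(OI-) = 0.301 mol.
pKa = −log(2.4 × 10^-11) = 10.620
pH = pKa + log(n_OI-/n_HOI) = 10.620 + log(0.301/0.244) = 10.620 + (+0.091)

pH = 10.71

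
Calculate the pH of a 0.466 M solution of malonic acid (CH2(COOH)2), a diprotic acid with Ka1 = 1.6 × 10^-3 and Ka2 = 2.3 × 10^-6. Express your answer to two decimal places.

Ka1 ≫ Ka2, so treat the first dissociation as the only significant source of H+.
Ka1 = x²/(0.466 − x) = 1.6 × 10^-3
Solving the quadratic: x = (−Ka1 + √(Ka1² + 4·Ka1·C₀))/2 = 2.65 × 10^-2 M
pH = −log(2.65 × 10^-2) = 1.58

pH = 1.58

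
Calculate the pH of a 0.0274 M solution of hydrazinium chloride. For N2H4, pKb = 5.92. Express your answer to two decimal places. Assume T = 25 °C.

N2H5+ is the conjugate acid of the weak base N2H4.
Kb = 10^(−5.92) = 1.20 × 10^-6
Ka = Kw/Kb = 1.0×10^-14 / 1.20 × 10^-6 = 8.33 × 10^-9
From the ICE table, Ka = [H+]²/(0.0274 − [H+]) = 8.33 × 10^-9.
Since Ka ≪ C₀, [H+] ≈ √(Ka·C₀) = 1.51 × 10^-5 M.
pH = −log(1.51 × 10^-5) = 4.82

pH = 4.82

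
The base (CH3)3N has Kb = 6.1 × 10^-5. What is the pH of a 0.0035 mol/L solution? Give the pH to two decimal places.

(CH3)3N + H2O ⇌ (CH3)3NH+ + OH-
From the ICE table, Kb = [OH-]²/(0.0035 − [OH-]) = 6.1 × 10^-5.
The 5% rule fails; solving [OH-]² + Kb·[OH-] − Kb·C₀ = 0 exactly:
[OH-] = (−Kb + √(Kb² + 4·Kb·C₀))/2 = 4.33 × 10^-4 M
pOH = 3.36, so pH = 14.00 − pOH = 10.64

pH = 10.64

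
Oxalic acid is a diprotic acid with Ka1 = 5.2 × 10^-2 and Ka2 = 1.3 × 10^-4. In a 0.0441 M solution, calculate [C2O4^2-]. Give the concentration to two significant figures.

First ionization gives [H+] ≈ [HC2O4-] = 2.85 × 10^-2 M.
Second step: Ka2 = [H+][C2O4^2-]/[HC2O4-] ≈ [C2O4^2-] (since [H+] ≈ [HC2O4-]).
So [C2O4^2-] ≈ Ka2.

1.3 × 10^-4 M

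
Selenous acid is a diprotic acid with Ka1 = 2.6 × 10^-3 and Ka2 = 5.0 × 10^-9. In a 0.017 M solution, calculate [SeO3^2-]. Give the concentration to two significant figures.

First ionization gives [H+] ≈ [HSeO3-] = 5.47 × 10^-3 M.
Second step: Ka2 = [H+][SeO3^2-]/[HSeO3-] ≈ [SeO3^2-] (since [H+] ≈ [HSeO3-]).
So [SeO3^2-] ≈ Ka2.

5.0 × 10^-9 M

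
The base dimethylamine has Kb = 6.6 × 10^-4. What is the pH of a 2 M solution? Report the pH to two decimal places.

(CH3)2NH + H2O ⇌ (CH3)2NH2+ + OH-
Let x = [OH-] at equilibrium. Kb = x²/(2 − x).
Since Kb ≪ C₀, x ≈ √(Kb·C₀) = 3.63 × 10^-2 M.
(x/C₀ = 1.8% < 5%, so the approximation holds.)
pOH = 1.44, so pH = 14.00 − pOH = 12.56

pH = 12.56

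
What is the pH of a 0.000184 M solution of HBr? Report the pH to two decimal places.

pH = 3.74

HBr is a strong acid and dissociates completely, so [H+] = 0.000184 M.
pH = -log(0.000184) = 3.74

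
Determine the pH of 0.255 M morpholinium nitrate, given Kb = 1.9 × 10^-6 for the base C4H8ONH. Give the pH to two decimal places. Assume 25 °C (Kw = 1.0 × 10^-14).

pH = 4.44

C4H8ONH2+ is the conjugate acid of the weak base C4H8ONH.
Ka = Kw/Kb = 1.0×10^-14 / 1.9 × 10^-6 = 5.26 × 10^-9
From the ICE table, Ka = [H+]²/(0.255 − [H+]) = 5.26 × 10^-9.
Assume [H+] ≪ 0.255: [H+] ≈ √(5.26 × 10^-9 × 0.255) = 3.66 × 10^-5 M
([H+]/C₀ = 0.014% < 5%, so the approximation holds.)
pH = −log(3.66 × 10^-5) = 4.44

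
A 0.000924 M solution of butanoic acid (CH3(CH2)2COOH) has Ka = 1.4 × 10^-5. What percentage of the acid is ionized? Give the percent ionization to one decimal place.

11.6%

CH3(CH2)2COOH ⇌ CH3(CH2)2COO- + H+; let x = [H+] at equilibrium.
Solve x² + 1.4e-05x − 1.29e-08 = 0 → x = 1.07 × 10^-4 M
% ionization = x/C₀ × 100% = 1.07 × 10^-4/0.000924 × 100% = 11.6%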